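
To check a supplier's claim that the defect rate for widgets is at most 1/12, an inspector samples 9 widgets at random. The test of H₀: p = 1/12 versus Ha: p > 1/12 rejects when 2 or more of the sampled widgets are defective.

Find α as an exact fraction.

218150683/1289945088

α = P(reject H₀ | H₀ true) = P(Y ≥ 2 | p = 1/12), Y ~ Binomial(9, 1/12).
α = 1 − P(Y ≤ 1) = 1 − 1071794405/1289945088 = 218150683/1289945088.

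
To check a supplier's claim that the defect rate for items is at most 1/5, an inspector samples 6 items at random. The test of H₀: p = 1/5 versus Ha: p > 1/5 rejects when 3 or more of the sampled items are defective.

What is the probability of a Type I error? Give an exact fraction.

α = P(reject H₀ | H₀ true) = P(Y ≥ 3 | p = 1/5), Y ~ Binomial(6, 1/5).
Via the complement, α = 1 − Σ_{j=0}^{2} C(6,j)(1/5)^j(4/5)^{6-j} = 309/3125.

309/3125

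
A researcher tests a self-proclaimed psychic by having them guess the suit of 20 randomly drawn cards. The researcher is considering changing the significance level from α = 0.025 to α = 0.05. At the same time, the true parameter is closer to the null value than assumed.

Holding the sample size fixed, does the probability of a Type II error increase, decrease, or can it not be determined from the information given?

The first change alone would make β decrease; the second alone would make β increase. Which effect dominates depends on the magnitudes, which are not given.

Cannot be determined from the information given.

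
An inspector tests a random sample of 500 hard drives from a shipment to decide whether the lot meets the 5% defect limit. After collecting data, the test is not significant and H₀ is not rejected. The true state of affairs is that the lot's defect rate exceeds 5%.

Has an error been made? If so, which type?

The conventional null hypothesis here is that the lot's defect rate is 5% (within specification).
H₀ was not rejected, but H₀ is actually false.
Failing to reject a false null hypothesis is a Type II error (false negative).

Type II error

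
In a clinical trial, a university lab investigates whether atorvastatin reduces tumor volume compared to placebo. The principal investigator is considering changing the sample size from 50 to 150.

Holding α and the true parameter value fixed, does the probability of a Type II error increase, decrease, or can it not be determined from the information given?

It decreases.

Increasing n separates the H₀ and Ha sampling distributions, so under Ha fewer outcomes land in the acceptance region.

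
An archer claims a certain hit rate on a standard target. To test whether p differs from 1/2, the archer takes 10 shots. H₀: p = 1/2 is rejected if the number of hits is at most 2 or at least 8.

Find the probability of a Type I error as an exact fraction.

7/64

The significance level is the null-hypothesis probability of the rejection region {≤2} ∪ {≥8}.
Each tail has probability (1 + 10 + 45)/1024; doubling gives α = 112/1024 = 7/64.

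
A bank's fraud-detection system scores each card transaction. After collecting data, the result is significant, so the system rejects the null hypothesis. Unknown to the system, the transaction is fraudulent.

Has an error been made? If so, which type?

No error (correct decision).

The conventional null hypothesis here is that the transaction is legitimate.
The test rejected a false H₀ — the decision matches the true state.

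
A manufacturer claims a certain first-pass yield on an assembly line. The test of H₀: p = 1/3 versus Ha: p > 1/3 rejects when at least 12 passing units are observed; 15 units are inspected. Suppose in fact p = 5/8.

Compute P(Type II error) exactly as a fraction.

A Type II error is failing to reject when Ha holds: with p = 5/8, β = P(S ≤ 11).
Summing C(15,j)·(5/8)^j·(3/8)^{15-j} for j = 0..11 gives 7681591069083/8796093022208.

7681591069083/8796093022208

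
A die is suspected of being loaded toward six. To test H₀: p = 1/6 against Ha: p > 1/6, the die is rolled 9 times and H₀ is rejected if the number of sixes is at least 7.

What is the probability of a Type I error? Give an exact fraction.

α = P(reject H₀ | H₀ true) = P(X ≥ 7 | p = 1/6), with X ~ Binomial(9, 1/6).
Summing C(9,j)(1/6)^j(5/6)^{9−j} for j = 7,…,9 gives 473/5038848.

473/5038848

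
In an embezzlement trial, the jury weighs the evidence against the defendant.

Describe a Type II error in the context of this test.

With the conventional null hypothesis that the defendant is innocent:
A Type II error is failing to reject H₀ when H₀ is false.
Here that means acquitting the defendant when actually the defendant is guilty.

A Type II error would mean concluding that the defendant is innocent (or at least failing to establish that the defendant is guilty) when in fact the defendant is guilty.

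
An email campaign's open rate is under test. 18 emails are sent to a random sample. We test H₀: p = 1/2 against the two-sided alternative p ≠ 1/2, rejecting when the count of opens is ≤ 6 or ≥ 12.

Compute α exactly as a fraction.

7795/32768

α = P(S ≤ 6 or S ≥ 12 | p = 1/2), S ~ Binomial(18, 1/2).
The two tails are symmetric, so α = 2·(1 + 18 + 153 + 816 + 3060 + 8568 + 18564)/2^18 = 62360/262144 = 7795/32768.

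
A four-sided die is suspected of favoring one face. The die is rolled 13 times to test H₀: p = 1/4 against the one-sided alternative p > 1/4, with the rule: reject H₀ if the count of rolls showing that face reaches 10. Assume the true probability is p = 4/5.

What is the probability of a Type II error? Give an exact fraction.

Under the alternative p = 4/5, X ~ Binomial(13, 4/5); β is the probability the test does not reject, P(X < 10).
Equivalently, β = 1 − P(X ≥ 10) = 61688401/244140625.

61688401/244140625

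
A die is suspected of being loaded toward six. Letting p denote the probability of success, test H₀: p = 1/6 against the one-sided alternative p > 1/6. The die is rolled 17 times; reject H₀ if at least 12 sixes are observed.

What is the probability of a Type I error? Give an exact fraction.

3485581/2821109907456

α = P(reject H₀ | H₀ true) = P(Y ≥ 12 | p = 1/6), with Y ~ Binomial(17, 1/6).
P(Y ≥ 12) = Σ_{j=12}^{17} C(17,j)·(1/6)^j·(5/6)^{17-j} = 3485581/2821109907456.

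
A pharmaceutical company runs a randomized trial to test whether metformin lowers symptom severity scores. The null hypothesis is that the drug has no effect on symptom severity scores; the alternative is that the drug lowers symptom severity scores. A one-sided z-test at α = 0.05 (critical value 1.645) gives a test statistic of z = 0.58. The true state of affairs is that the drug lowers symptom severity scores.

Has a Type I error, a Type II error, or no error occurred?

Type II error

Since z = 0.58 ≤ z* = 1.645, H₀ is not rejected.
H₀ is false (actually the drug lowers symptom severity scores).
Failing to reject a false H₀ is a Type II error.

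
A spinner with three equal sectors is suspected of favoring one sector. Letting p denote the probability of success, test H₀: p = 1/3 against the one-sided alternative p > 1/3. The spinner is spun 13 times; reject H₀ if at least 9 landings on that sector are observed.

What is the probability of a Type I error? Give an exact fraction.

The Type I error probability is α = P(X ≥ 9) computed under H₀, where X ~ Binomial(13, 1/3).
Adding the binomial terms for j = 9 through 13 with p = 1/3 yields 521/59049.

521/59049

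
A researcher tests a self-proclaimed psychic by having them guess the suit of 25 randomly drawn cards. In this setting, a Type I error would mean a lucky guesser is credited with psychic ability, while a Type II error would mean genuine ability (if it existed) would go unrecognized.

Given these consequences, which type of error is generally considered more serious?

The Type I consequence (a lucky guesser is credited with psychic ability) is more severe than the Type II consequence (genuine ability (if it existed) would go unrecognized).

Type I error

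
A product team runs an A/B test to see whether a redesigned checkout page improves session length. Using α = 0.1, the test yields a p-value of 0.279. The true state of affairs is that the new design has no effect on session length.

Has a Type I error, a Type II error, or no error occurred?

The conventional null hypothesis is that the new design has no effect on session length.
Since p = 0.279 ≥ α = 0.1, H₀ is not rejected.
H₀ is true (actually the new design has no effect on session length).
The decision matches the true state — no error.

No error — this is a correct decision.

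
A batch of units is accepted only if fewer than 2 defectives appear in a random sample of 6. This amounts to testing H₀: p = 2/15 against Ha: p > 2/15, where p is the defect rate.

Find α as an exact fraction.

α = P(reject H₀ | H₀ true) = P(S ≥ 2 | p = 2/15), S ~ Binomial(6, 2/15).
α = 1 − P(S ≤ 1) = 1 − 371293/455625 = 84332/455625.

84332/455625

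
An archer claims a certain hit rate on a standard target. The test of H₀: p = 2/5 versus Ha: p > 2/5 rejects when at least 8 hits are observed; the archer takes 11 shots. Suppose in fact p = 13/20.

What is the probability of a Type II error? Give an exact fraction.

A Type II error is failing to reject when Ha holds: with p = 13/20, β = P(K ≤ 7).
Equivalently, β = 1 − P(K ≥ 8) = 2941183244209/5120000000000.

2941183244209/5120000000000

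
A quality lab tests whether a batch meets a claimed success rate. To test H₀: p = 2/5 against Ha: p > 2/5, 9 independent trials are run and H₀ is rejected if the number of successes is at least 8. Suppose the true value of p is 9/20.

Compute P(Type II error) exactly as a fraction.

126837738533/128000000000

A Type II error is failing to reject when Ha holds: with p = 9/20, β = P(S ≤ 7).
Adding the binomial probabilities P(S=0)+…+P(S=7) at p = 9/20 gives 126837738533/128000000000.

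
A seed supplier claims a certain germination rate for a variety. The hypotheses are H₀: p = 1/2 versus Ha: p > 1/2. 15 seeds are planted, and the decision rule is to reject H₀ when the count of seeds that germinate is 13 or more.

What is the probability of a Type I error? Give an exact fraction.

Under H₀, Y ~ Binomial(15, 1/2), and α = P(Y ≥ 13).
That's C(15,13) + C(15,14) + C(15,15) over 2^15, i.e. (105 + 15 + 1)/32768 = 121/32768.

121/32768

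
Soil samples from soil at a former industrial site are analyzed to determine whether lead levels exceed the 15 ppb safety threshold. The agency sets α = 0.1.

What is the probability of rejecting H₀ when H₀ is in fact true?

The significance level α is, by definition, the probability of a Type I error — P(reject H₀ | H₀ true).

0.1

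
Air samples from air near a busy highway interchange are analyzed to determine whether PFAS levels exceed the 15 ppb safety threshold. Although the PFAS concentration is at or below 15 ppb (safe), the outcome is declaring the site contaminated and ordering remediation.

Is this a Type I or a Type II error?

The null hypothesis here is that the PFAS concentration is at or below 15 ppb (safe).
'Declaring the site contaminated and ordering remediation' corresponds to rejecting H₀.
H₀ was rejected but H₀ is true — a Type I error (false positive).

Type I error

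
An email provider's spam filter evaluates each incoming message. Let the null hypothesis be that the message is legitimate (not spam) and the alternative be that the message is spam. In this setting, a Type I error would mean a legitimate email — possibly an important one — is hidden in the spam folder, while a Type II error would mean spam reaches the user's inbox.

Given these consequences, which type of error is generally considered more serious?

Type I error

The Type I consequence (a legitimate email — possibly an important one — is hidden in the spam folder) is more severe than the Type II consequence (spam reaches the user's inbox).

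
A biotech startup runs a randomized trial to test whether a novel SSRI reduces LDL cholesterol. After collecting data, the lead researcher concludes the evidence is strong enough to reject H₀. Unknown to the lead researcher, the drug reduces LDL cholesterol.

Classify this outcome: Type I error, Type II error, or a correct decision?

Neither — the decision is correct.

The conventional null hypothesis here is that the drug has no effect on LDL cholesterol.
The test rejected a false H₀ — the decision matches the true state.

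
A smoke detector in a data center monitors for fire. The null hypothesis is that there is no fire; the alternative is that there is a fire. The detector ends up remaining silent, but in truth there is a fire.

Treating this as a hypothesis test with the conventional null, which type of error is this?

Type II error

'Remaining silent' corresponds to failing to reject H₀.
H₀ was not rejected but H₀ is false — a Type II error (false negative).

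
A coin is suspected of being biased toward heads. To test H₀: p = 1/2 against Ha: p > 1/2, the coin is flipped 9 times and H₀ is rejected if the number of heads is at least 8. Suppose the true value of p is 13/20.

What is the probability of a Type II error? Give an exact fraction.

112501116301/128000000000

β = P(fail to reject H₀ | Ha true) = P(X ≤ 7 | p = 13/20), X ~ Binomial(9, 13/20).
Adding the binomial probabilities P(X=0)+…+P(X=7) at p = 13/20 gives 112501116301/128000000000.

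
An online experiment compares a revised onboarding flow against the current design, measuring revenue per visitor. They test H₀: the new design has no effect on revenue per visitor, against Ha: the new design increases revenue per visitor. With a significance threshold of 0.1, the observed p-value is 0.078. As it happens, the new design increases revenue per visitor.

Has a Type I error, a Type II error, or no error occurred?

Neither — the decision is correct.

Since p = 0.078 < α = 0.1, H₀ is rejected.
H₀ is false (actually the new design increases revenue per visitor).
The decision matches the true state — no error.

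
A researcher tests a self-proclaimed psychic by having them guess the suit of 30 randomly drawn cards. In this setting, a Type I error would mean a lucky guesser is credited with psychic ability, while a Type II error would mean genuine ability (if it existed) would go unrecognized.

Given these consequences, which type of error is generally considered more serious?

The Type I consequence (a lucky guesser is credited with psychic ability) is more severe than the Type II consequence (genuine ability (if it existed) would go unrecognized).

Type I error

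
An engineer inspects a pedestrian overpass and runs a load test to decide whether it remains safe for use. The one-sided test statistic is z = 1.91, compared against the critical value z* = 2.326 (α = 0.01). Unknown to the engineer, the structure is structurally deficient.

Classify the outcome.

The conventional null hypothesis is that the structure meets the required load capacity (safe).
Since z = 1.91 ≤ z* = 2.326, H₀ is not rejected.
H₀ is false (actually the structure is structurally deficient).
Failing to reject a false H₀ is a Type II error.

Type II error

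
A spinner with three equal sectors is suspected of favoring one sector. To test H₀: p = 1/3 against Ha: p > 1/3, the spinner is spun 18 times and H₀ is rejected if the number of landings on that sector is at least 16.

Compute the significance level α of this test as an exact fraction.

The Type I error probability is α = P(S ≥ 16) computed under H₀, where S ~ Binomial(18, 1/3).
Summing C(18,j)(1/3)^j(2/3)^{18−j} for j = 16,…,18 gives 649/387420489.

649/387420489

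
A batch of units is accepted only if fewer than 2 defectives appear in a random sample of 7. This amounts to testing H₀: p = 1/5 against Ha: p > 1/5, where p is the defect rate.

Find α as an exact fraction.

Under H₀, S ~ Binomial(7, 1/5); the Type I error rate is P(S ≥ 2).
Via the complement, α = 1 − Σ_{j=0}^{1} C(7,j)(1/5)^j(4/5)^{7-j} = 33069/78125.

33069/78125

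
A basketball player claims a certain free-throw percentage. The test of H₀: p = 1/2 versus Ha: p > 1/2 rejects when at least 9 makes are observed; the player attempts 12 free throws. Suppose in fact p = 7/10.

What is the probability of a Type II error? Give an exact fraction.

Under the alternative p = 7/10, S ~ Binomial(12, 7/10); β is the probability the test does not reject, P(S < 9).
Equivalently, β = 1 − P(S ≥ 9) = 101496845313/200000000000.

101496845313/200000000000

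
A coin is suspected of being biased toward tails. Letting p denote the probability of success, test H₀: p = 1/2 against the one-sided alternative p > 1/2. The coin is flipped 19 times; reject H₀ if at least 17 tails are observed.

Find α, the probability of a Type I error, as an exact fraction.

α = P(reject H₀ | H₀ true) = P(X ≥ 17 | p = 1/2), with X ~ Binomial(19, 1/2).
Summing the upper tail: (171 + 19 + 1) / 2^19 = 191/524288.

191/524288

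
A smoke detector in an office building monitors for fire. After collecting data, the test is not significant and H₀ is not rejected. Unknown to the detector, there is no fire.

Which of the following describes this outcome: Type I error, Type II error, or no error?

The conventional null hypothesis here is that there is no fire.
The test retained a true H₀ — the decision matches the true state.

Neither — the decision is correct.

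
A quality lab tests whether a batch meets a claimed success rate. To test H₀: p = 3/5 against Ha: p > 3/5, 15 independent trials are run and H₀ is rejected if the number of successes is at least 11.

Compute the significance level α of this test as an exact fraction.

α = P(reject H₀ | H₀ true) = P(K ≥ 11 | p = 3/5), with K ~ Binomial(15, 3/5).
Adding the binomial terms for j = 11 through 15 with p = 3/5 yields 6630789357/30517578125.

6630789357/30517578125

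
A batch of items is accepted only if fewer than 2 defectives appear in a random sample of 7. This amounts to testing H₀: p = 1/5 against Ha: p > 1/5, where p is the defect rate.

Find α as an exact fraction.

33069/78125

The significance level is the probability, assuming p = 1/5, of seeing 2 or more defectives in 7 draws.
α = 1 − P(K ≤ 1) = 1 − 45056/78125 = 33069/78125.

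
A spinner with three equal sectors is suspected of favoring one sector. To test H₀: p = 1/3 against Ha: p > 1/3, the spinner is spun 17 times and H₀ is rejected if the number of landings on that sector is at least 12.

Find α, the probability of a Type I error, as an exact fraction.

Under H₀, S ~ Binomial(17, 1/3), and α = P(S ≥ 12).
Adding the binomial terms for j = 12 through 17 with p = 1/3 yields 80705/43046721.

80705/43046721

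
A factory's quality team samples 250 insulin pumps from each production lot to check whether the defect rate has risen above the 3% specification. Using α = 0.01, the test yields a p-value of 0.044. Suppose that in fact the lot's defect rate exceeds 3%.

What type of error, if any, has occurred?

Type II error

The conventional null hypothesis is that the lot's defect rate is 3% (within specification).
Since p = 0.044 ≥ α = 0.01, H₀ is not rejected.
H₀ is false (actually the lot's defect rate exceeds 3%).
Failing to reject a false H₀ is a Type II error.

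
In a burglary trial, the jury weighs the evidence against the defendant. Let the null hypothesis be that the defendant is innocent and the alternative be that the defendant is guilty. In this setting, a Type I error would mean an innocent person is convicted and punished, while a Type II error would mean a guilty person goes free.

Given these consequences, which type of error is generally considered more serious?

The Type I consequence (an innocent person is convicted and punished) is more severe than the Type II consequence (a guilty person goes free).

Type I error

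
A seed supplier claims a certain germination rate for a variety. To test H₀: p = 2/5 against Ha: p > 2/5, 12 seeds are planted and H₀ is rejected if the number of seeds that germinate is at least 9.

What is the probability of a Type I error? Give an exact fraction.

α = P(reject H₀ | H₀ true) = P(Y ≥ 9 | p = 2/5), with Y ~ Binomial(12, 2/5).
Adding the binomial terms for j = 9 through 12 with p = 2/5 yields 745472/48828125.

745472/48828125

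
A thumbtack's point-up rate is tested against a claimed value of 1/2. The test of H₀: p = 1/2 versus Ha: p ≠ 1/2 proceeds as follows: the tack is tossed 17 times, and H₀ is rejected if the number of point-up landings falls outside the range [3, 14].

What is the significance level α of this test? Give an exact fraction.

77/32768

α = P(S ≤ 2 or S ≥ 15 | p = 1/2), S ~ Binomial(17, 1/2).
The two tails are symmetric, so α = 2·(1 + 17 + 136)/2^17 = 308/131072 = 77/32768.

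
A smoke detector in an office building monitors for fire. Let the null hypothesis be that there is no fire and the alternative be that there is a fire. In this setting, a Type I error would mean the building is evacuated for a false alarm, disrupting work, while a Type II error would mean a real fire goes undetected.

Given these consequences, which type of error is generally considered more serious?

Type II error

The Type II consequence (a real fire goes undetected) is more severe than the Type I consequence (the building is evacuated for a false alarm, disrupting work).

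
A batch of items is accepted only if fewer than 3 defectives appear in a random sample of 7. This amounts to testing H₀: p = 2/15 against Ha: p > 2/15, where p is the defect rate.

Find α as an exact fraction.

Under H₀, X ~ Binomial(7, 2/15); the Type I error rate is P(X ≥ 3).
Via the complement, α = 1 − Σ_{j=0}^{2} C(7,j)(2/15)^j(13/15)^{7-j} = 623128/11390625.

623128/11390625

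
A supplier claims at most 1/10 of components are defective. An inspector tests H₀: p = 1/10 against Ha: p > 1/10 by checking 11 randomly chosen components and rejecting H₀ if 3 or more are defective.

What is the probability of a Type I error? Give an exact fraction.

α = P(reject H₀ | H₀ true) = P(S ≥ 3 | p = 1/10), S ~ Binomial(11, 1/10).
Computing the lower-tail complement: 1 − 18208762983/20000000000 = 1791237017/20000000000.

1791237017/20000000000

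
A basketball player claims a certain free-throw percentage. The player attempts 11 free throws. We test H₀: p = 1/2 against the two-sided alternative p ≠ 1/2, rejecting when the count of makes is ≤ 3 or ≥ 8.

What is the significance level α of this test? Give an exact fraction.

α = P(K ≤ 3 or K ≥ 8 | p = 1/2), K ~ Binomial(11, 1/2).
Each tail has probability (1 + 11 + 55 + 165)/2048; doubling gives α = 464/2048 = 29/128.

29/128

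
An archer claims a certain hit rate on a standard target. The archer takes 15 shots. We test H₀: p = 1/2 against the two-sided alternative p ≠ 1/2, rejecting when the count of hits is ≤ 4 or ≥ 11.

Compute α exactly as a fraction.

α = P(X ≤ 4 or X ≥ 11 | p = 1/2), X ~ Binomial(15, 1/2).
The two tails are symmetric, so α = 2·(1 + 15 + 105 + 455 + 1365)/2^15 = 3882/32768 = 1941/16384.

1941/16384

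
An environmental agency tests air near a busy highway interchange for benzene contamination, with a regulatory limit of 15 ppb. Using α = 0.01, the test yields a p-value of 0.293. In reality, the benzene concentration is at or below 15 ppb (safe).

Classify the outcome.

No error — this is a correct decision.

The conventional null hypothesis is that the benzene concentration is at or below 15 ppb (safe).
Since p = 0.293 ≥ α = 0.01, H₀ is not rejected.
H₀ is true (actually the benzene concentration is at or below 15 ppb (safe)).
The decision matches the true state — no error.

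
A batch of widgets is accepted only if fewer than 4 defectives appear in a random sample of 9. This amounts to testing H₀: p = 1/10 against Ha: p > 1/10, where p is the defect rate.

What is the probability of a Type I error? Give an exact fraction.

α = P(reject H₀ | H₀ true) = P(X ≥ 4 | p = 1/10), X ~ Binomial(9, 1/10).
Computing the lower-tail complement: 1 − 495834453/500000000 = 4165547/500000000.

4165547/500000000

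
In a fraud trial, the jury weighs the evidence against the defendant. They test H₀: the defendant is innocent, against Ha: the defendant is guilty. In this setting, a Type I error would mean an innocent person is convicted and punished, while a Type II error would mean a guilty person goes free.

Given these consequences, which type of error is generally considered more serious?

Type I error

The Type I consequence (an innocent person is convicted and punished) is more severe than the Type II consequence (a guilty person goes free).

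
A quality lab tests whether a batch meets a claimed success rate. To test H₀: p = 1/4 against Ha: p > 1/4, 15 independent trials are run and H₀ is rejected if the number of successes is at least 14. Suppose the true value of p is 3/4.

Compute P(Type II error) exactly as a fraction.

β = P(fail to reject H₀ | Ha true) = P(K ≤ 13 | p = 3/4), K ~ Binomial(15, 3/4).
Summing C(15,j)·(3/4)^j·(1/4)^{15-j} for j = 0..13 gives 493824191/536870912.

493824191/536870912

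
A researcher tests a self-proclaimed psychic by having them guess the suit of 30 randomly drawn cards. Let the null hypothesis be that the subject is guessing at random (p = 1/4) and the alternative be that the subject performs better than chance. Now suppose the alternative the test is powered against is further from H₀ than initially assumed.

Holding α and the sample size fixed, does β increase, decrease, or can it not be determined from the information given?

A larger true effect moves the Ha sampling distribution further from the H₀ critical value, making rejection more likely when Ha is true.

It decreases.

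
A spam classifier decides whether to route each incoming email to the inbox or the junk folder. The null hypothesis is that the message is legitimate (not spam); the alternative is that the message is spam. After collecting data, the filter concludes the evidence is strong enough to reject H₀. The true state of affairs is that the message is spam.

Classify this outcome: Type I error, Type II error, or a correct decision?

Neither — the decision is correct.

The test rejected a false H₀ — the decision matches the true state.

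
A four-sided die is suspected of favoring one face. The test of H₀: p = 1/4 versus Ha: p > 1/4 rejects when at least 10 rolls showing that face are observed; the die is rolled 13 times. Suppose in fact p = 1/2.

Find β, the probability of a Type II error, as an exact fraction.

β = P(fail to reject H₀ | Ha true) = P(Y ≤ 9 | p = 1/2), Y ~ Binomial(13, 1/2).
Adding the binomial probabilities P(Y=0)+…+P(Y=9) at p = 1/2 gives 3907/4096.

3907/4096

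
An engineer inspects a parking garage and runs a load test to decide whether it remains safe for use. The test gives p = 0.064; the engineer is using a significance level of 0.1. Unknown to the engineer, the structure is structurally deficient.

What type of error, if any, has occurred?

The conventional null hypothesis is that the structure meets the required load capacity (safe).
Since p = 0.064 < α = 0.1, H₀ is rejected.
H₀ is false (actually the structure is structurally deficient).
The decision matches the true state — no error.

No error (correct decision).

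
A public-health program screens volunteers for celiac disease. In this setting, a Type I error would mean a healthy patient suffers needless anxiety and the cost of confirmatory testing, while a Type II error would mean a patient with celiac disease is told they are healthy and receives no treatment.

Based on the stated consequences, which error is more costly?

Type II error

The Type II consequence (a patient with celiac disease is told they are healthy and receives no treatment) is more severe than the Type I consequence (a healthy patient suffers needless anxiety and the cost of confirmatory testing).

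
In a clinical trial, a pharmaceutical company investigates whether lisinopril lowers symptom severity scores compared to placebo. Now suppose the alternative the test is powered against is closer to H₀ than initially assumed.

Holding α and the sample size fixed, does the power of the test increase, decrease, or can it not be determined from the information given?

It decreases.

When the true parameter is near the null value, the test has a harder time distinguishing Ha from H₀.
Since power = 1 − β and β increases, power decreases.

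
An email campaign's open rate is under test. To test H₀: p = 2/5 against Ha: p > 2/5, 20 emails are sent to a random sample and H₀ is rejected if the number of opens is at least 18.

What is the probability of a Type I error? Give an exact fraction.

480772096/95367431640625

The Type I error probability is α = P(S ≥ 18) computed under H₀, where S ~ Binomial(20, 2/5).
Summing C(20,j)(2/5)^j(3/5)^{20−j} for j = 18,…,20 gives 480772096/95367431640625.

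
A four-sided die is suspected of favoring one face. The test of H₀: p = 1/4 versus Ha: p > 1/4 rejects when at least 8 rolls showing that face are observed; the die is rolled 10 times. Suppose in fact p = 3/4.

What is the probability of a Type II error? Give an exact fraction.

A Type II error is failing to reject when Ha holds: with p = 3/4, β = P(K ≤ 7).
Summing C(10,j)·(3/4)^j·(1/4)^{10-j} for j = 0..7 gives 124363/262144.

124363/262144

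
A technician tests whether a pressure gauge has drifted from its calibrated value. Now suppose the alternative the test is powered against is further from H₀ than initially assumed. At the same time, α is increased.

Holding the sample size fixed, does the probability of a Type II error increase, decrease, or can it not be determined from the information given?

A larger true effect moves the Ha sampling distribution further from the H₀ critical value, making rejection more likely when Ha is true. With a larger α the critical value moves toward the center, so more of the Ha sampling distribution lies in the rejection region. Both changes push β in the same direction.

It decreases.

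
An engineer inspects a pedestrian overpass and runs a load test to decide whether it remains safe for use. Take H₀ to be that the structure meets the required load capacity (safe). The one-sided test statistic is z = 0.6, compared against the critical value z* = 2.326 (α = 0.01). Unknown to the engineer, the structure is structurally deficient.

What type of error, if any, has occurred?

Since z = 0.6 ≤ z* = 2.326, H₀ is not rejected.
H₀ is false (actually the structure is structurally deficient).
Failing to reject a false H₀ is a Type II error.

Type II error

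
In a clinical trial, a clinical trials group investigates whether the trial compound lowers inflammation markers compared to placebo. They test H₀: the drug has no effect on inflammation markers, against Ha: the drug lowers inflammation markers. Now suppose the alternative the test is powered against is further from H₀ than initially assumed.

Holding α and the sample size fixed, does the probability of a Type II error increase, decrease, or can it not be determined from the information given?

A larger true effect moves the Ha sampling distribution further from the H₀ critical value, making rejection more likely when Ha is true.

It decreases.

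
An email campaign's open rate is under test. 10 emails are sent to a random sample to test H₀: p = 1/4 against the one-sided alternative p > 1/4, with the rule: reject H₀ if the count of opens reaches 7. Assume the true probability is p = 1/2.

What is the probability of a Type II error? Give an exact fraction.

53/64

A Type II error is failing to reject when Ha holds: with p = 1/2, β = P(K ≤ 6).
Summing C(10,j)·(1/2)^j·(1/2)^{10-j} for j = 0..6 gives 53/64.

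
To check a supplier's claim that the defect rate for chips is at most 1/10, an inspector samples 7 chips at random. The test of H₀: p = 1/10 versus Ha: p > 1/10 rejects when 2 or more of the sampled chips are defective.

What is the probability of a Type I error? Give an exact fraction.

93559/625000

Under H₀, Y ~ Binomial(7, 1/10); the Type I error rate is P(Y ≥ 2).
Via the complement, α = 1 − Σ_{j=0}^{1} C(7,j)(1/10)^j(9/10)^{7-j} = 93559/625000.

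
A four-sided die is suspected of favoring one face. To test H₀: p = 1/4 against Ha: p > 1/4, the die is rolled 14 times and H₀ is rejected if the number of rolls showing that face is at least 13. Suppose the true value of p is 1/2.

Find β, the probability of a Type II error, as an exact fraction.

16369/16384

A Type II error is failing to reject when Ha holds: with p = 1/2, β = P(Y ≤ 12).
Equivalently, β = 1 − P(Y ≥ 13) = 16369/16384.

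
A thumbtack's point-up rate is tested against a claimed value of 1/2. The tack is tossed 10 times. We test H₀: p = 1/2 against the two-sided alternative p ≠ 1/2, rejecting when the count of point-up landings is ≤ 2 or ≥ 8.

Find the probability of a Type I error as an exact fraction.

Under H₀, Y ~ Binomial(10, 1/2); α is the probability of landing in either tail, P(Y ≤ 2) + P(Y ≥ 8).
The two tails are symmetric, so α = 2·(1 + 10 + 45)/2^10 = 112/1024 = 7/64.

7/64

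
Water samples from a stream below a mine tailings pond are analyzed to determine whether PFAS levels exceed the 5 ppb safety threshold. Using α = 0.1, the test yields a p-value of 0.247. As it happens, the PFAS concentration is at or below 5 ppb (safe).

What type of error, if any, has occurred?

No error — this is a correct decision.

The conventional null hypothesis is that the PFAS concentration is at or below 5 ppb (safe).
Since p = 0.247 ≥ α = 0.1, H₀ is not rejected.
H₀ is true (actually the PFAS concentration is at or below 5 ppb (safe)).
The decision matches the true state — no error.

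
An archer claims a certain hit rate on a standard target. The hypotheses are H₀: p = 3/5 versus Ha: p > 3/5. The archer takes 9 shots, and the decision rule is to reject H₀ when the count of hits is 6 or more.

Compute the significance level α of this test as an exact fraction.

The Type I error probability is α = P(S ≥ 6) computed under H₀, where S ~ Binomial(9, 3/5).
P(S ≥ 6) = Σ_{j=6}^{9} C(9,j)·(3/5)^j·(2/5)^{9-j} = 942597/1953125.

942597/1953125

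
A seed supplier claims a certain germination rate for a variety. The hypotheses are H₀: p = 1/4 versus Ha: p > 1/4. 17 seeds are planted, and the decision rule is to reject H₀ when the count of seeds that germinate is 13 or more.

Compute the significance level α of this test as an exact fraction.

α = P(reject H₀ | H₀ true) = P(S ≥ 13 | p = 1/4), with S ~ Binomial(17, 1/4).
Summing C(17,j)(1/4)^j(3/4)^{17−j} for j = 13,…,17 gives 3319/268435456.

3319/268435456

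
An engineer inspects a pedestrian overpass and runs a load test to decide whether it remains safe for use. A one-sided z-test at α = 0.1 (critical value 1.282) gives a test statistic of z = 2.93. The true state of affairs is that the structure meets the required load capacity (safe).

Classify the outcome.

The conventional null hypothesis is that the structure meets the required load capacity (safe).
Since z = 2.93 > z* = 1.282, H₀ is rejected.
H₀ is true (actually the structure meets the required load capacity (safe)).
Rejecting a true H₀ is a Type I error.

Type I error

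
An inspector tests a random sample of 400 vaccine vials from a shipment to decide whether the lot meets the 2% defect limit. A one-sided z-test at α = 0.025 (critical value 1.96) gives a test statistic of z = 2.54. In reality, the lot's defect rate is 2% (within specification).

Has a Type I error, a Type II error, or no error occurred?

The conventional null hypothesis is that the lot's defect rate is 2% (within specification).
Since z = 2.54 > z* = 1.96, H₀ is rejected.
H₀ is true (actually the lot's defect rate is 2% (within specification)).
Rejecting a true H₀ is a Type I error.

Type I error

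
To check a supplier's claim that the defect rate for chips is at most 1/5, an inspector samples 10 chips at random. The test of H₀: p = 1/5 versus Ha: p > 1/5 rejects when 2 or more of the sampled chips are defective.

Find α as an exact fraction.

α = P(reject H₀ | H₀ true) = P(Y ≥ 2 | p = 1/5), Y ~ Binomial(10, 1/5).
Computing the lower-tail complement: 1 − 3670016/9765625 = 6095609/9765625.

6095609/9765625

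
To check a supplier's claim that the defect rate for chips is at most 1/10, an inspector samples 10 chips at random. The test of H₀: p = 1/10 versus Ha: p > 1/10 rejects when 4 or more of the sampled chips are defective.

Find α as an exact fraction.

7996999/625000000

Under H₀, X ~ Binomial(10, 1/10); the Type I error rate is P(X ≥ 4).
α = 1 − P(X ≤ 3) = 1 − 617003001/625000000 = 7996999/625000000.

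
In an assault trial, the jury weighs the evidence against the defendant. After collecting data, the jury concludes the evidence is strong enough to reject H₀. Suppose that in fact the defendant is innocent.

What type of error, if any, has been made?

Type I error

The conventional null hypothesis here is that the defendant is innocent.
H₀ was rejected, but H₀ is actually true.
Rejecting a true null hypothesis is a Type I error (false positive).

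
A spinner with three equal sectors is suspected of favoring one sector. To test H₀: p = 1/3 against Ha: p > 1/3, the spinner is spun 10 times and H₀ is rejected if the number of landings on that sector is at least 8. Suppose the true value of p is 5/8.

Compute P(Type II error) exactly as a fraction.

211794831/268435456

Under the alternative p = 5/8, Y ~ Binomial(10, 5/8); β is the probability the test does not reject, P(Y < 8).
Adding the binomial probabilities P(Y=0)+…+P(Y=7) at p = 5/8 gives 211794831/268435456.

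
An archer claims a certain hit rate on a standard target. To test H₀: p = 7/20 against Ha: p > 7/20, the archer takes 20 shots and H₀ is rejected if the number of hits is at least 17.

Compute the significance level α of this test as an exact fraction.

The Type I error probability is α = P(S ≥ 17) computed under H₀, where S ~ Binomial(20, 7/20).
P(S ≥ 17) = Σ_{j=17}^{20} C(20,j)·(7/20)^j·(13/20)^{20-j} = 637973598365478054631/104857600000000000000000000.

637973598365478054631/104857600000000000000000000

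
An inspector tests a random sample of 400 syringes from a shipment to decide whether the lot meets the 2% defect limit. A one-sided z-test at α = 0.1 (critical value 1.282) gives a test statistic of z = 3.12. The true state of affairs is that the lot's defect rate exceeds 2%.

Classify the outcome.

No error (correct decision).

The conventional null hypothesis is that the lot's defect rate is 2% (within specification).
Since z = 3.12 > z* = 1.282, H₀ is rejected.
H₀ is false (actually the lot's defect rate exceeds 2%).
The decision matches the true state — no error.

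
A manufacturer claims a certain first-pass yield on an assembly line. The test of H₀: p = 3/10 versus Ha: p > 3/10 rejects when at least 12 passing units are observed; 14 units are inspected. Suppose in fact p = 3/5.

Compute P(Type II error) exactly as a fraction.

5860647088/6103515625

Under the alternative p = 3/5, X ~ Binomial(14, 3/5); β is the probability the test does not reject, P(X < 12).
Adding the binomial probabilities P(X=0)+…+P(X=11) at p = 3/5 gives 5860647088/6103515625.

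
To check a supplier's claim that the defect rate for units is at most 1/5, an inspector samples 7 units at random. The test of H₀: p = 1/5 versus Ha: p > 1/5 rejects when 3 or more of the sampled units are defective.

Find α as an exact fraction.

2313/15625

The significance level is the probability, assuming p = 1/5, of seeing 3 or more defectives in 7 draws.
Computing the lower-tail complement: 1 − 13312/15625 = 2313/15625.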